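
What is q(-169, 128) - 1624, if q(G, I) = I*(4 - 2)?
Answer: -1368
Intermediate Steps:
q(G, I) = 2*I (q(G, I) = I*2 = 2*I)
q(-169, 128) - 1624 = 2*128 - 1624 = 256 - 1624 = -1368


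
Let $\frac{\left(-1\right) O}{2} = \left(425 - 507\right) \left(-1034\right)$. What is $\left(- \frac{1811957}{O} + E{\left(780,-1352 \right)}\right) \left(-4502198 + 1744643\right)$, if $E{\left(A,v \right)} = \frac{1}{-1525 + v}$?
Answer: $- \frac{4791555798928905}{162623384} \approx -2.9464 \cdot 10^{7}$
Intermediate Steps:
$O = -169576$ ($O = - 2 \left(425 - 507\right) \left(-1034\right) = - 2 \left(\left(-82\right) \left(-1034\right)\right) = \left(-2\right) 84788 = -169576$)
$\left(- \frac{1811957}{O} + E{\left(780,-1352 \right)}\right) \left(-4502198 + 1744643\right) = \left(- \frac{1811957}{-169576} + \frac{1}{-1525 - 1352}\right) \left(-4502198 + 1744643\right) = \left(\left(-1811957\right) \left(- \frac{1}{169576}\right) + \frac{1}{-2877}\right) \left(-2757555\right) = \left(\frac{1811957}{169576} - \frac{1}{2877}\right) \left(-2757555\right) = \frac{5212830713}{487870152} \left(-2757555\right) = - \frac{4791555798928905}{162623384}$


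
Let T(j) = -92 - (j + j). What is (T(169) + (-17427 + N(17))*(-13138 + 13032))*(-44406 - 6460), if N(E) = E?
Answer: -93849295980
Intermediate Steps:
T(j) = -92 - 2*j
(T(169) + (-17427 + N(17))*(-13138 + 13032))*(-44406 - 6460) = ((-92 - 2*169) + (-17427 + 17)*(-13138 + 13032))*(-44406 - 6460) = ((-92 - 338) - 17410*(-106))*(-50866) = (-430 + 1845460)*(-50866) = 1845030*(-50866) = -93849295980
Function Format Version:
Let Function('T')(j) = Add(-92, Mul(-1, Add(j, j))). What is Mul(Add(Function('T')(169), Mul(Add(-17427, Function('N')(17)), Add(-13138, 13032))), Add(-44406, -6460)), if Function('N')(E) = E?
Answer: -93849295980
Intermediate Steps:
Function('T')(j) = Add(-92, Mul(-2, j)) (Function('T')(j) = Add(-92, Mul(-1, Mul(2, j))) = Add(-92, Mul(-2, j)))
Mul(Add(Function('T')(169), Mul(Add(-17427, Function('N')(17)), Add(-13138, 13032))), Add(-44406, -6460)) = Mul(Add(Add(-92, Mul(-2, 169)), Mul(Add(-17427, 17), Add(-13138, 13032))), Add(-44406, -6460)) = Mul(Add(Add(-92, -338), Mul(-17410, -106)), -50866) = Mul(Add(-430, 1845460), -50866) = Mul(1845030, -50866) = -93849295980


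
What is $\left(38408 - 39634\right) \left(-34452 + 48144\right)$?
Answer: $-16786392$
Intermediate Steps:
$\left(38408 - 39634\right) \left(-34452 + 48144\right) = \left(-1226\right) 13692 = -16786392$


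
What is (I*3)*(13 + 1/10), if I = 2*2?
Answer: 786/5 ≈ 157.20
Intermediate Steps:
I = 4
(I*3)*(13 + 1/10) = (4*3)*(13 + 1/10) = 12*(13 + ⅒) = 12*(131/10) = 786/5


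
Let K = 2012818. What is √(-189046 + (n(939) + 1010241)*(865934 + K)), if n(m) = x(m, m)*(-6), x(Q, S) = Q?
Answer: √2892014221418 ≈ 1.7006e+6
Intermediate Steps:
n(m) = -6*m (n(m) = m*(-6) = -6*m)
√(-189046 + (n(939) + 1010241)*(865934 + K)) = √(-189046 + (-6*939 + 1010241)*(865934 + 2012818)) = √(-189046 + (-5634 + 1010241)*2878752) = √(-189046 + 1004607*2878752) = √(-189046 + 2892014410464) = √2892014221418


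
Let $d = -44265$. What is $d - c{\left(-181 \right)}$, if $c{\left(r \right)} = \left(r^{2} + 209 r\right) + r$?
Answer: $-39016$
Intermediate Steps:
$c{\left(r \right)} = r^{2} + 210 r$
$d - c{\left(-181 \right)} = -44265 - - 181 \left(210 - 181\right) = -44265 - \left(-181\right) 29 = -44265 - -5249 = -44265 + 5249 = -39016$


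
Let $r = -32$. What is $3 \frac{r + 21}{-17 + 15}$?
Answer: $\frac{33}{2} \approx 16.5$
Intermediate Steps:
$3 \frac{r + 21}{-17 + 15} = 3 \frac{-32 + 21}{-17 + 15} = 3 \left(- \frac{11}{-2}\right) = 3 \left(\left(-11\right) \left(- \frac{1}{2}\right)\right) = 3 \cdot \frac{11}{2} = \frac{33}{2}$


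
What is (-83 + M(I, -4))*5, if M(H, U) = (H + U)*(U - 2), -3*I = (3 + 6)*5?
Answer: 155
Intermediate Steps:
I = -15 (I = -(3 + 6)*5/3 = -3*5 = -⅓*45 = -15)
M(H, U) = (-2 + U)*(H + U) (M(H, U) = (H + U)*(-2 + U) = (-2 + U)*(H + U))
(-83 + M(I, -4))*5 = (-83 + ((-4)² - 2*(-15) - 2*(-4) - 15*(-4)))*5 = (-83 + (16 + 30 + 8 + 60))*5 = (-83 + 114)*5 = 31*5 = 155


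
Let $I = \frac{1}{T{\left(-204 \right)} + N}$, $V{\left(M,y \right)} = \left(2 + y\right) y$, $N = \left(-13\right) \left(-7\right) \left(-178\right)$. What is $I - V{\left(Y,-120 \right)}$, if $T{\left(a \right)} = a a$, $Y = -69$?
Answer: $- \frac{359918879}{25418} \approx -14160.0$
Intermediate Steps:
$N = -16198$ ($N = 91 \left(-178\right) = -16198$)
$V{\left(M,y \right)} = y \left(2 + y\right)$
$T{\left(a \right)} = a^{2}$
$I = \frac{1}{25418}$ ($I = \frac{1}{\left(-204\right)^{2} - 16198} = \frac{1}{41616 - 16198} = \frac{1}{25418} \approx 3.9342 \cdot 10^{-5}$)
$I - V{\left(Y,-120 \right)} = \frac{1}{25418} - - 120 \left(2 - 120\right) = \frac{1}{25418} - \left(-120\right) \left(-118\right) = \frac{1}{25418} - 14160 = - \frac{359918879}{25418}$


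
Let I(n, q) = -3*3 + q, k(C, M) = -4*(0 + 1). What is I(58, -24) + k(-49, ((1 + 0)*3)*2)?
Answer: -37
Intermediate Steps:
k(C, M) = -4 (k(C, M) = -4*1 = -4)
I(n, q) = -9 + q
I(58, -24) + k(-49, ((1 + 0)*3)*2) = (-9 - 24) - 4 = -33 - 4 = -37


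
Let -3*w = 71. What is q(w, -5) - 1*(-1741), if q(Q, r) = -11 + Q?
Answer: 5119/3 ≈ 1706.3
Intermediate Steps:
w = -71/3 (w = -1/3*71 = -71/3 ≈ -23.667)
q(w, -5) - 1*(-1741) = (-11 - 71/3) - 1*(-1741) = -104/3 + 1741 = 5119/3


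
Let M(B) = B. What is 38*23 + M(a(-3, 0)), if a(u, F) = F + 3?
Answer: 877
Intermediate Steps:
a(u, F) = 3 + F
38*23 + M(a(-3, 0)) = 38*23 + (3 + 0) = 874 + 3 = 877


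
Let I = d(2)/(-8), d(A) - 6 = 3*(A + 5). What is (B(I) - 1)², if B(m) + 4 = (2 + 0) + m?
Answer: 2601/64 ≈ 40.641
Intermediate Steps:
d(A) = 21 + 3*A (d(A) = 6 + 3*(A + 5) = 6 + 3*(5 + A) = 6 + (15 + 3*A) = 21 + 3*A)
I = -27/8 (I = (21 + 3*2)/(-8) = (21 + 6)*(-⅛) = 27*(-⅛) = -27/8 ≈ -3.3750)
B(m) = -2 + m (B(m) = -4 + ((2 + 0) + m) = -4 + (2 + m) = -2 + m)
(B(I) - 1)² = ((-2 - 27/8) - 1)² = (-43/8 - 1)² = (-51/8)² = 2601/64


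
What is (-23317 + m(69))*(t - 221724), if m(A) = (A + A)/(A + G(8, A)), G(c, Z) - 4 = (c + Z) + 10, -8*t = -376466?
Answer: 1303209805933/320 ≈ 4.0725e+9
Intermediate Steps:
t = 188233/4 (t = -⅛*(-376466) = 188233/4 ≈ 47058.)
G(c, Z) = 14 + Z + c (G(c, Z) = 4 + ((c + Z) + 10) = 4 + ((Z + c) + 10) = 4 + (10 + Z + c) = 14 + Z + c)
m(A) = 2*A/(22 + 2*A) (m(A) = (A + A)/(A + (14 + A + 8)) = (2*A)/(A + (22 + A)) = (2*A)/(22 + 2*A) = 2*A/(22 + 2*A))
(-23317 + m(69))*(t - 221724) = (-23317 + 69/(11 + 69))*(188233/4 - 221724) = (-23317 + 69/80)*(-698663/4) = -1865291/80*(-698663/4) = 1303209805933/320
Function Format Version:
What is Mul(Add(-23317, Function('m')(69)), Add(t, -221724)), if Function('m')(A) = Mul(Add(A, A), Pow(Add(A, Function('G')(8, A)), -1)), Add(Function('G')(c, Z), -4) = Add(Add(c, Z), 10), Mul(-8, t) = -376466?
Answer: Rational(1303209805933, 320) ≈ 4.0725e+9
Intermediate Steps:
t = Rational(188233, 4) (t = Mul(Rational(-1, 8), -376466) = Rational(188233, 4) ≈ 47058.)
Function('G')(c, Z) = Add(14, Z, c) (Function('G')(c, Z) = Add(4, Add(Add(c, Z), 10)) = Add(4, Add(Add(Z, c), 10)) = Add(4, Add(10, Z, c)) = Add(14, Z, c))
Function('m')(A) = Mul(2, A, Pow(Add(22, Mul(2, A)), -1)) (Function('m')(A) = Mul(Add(A, A), Pow(Add(A, Add(14, A, 8)), -1)) = Mul(Mul(2, A), Pow(Add(A, Add(22, A)), -1)) = Mul(Mul(2, A), Pow(Add(22, Mul(2, A)), -1)) = Mul(2, A, Pow(Add(22, Mul(2, A)), -1)))
Mul(Add(-23317, Function('m')(69)), Add(t, -221724)) = Mul(Add(-23317, Mul(69, Pow(Add(11, 69), -1))), Add(Rational(188233, 4), -221724)) = Mul(Add(-23317, Mul(69, Pow(80, -1))), Rational(-698663, 4)) = Mul(Add(-23317, Mul(69, Rational(1, 80))), Rational(-698663, 4)) = Mul(Add(-23317, Rational(69, 80)), Rational(-698663, 4)) = Mul(Rational(-1865291, 80), Rational(-698663, 4)) = Rational(1303209805933, 320)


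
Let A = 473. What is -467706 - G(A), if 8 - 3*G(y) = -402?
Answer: -1403528/3 ≈ -4.6784e+5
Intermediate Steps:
G(y) = 410/3 (G(y) = 8/3 - 1/3*(-402) = 8/3 + 134 = 410/3)
-467706 - G(A) = -467706 - 1*410/3 = -467706 - 410/3 = -1403528/3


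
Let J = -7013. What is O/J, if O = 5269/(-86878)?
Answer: 479/55388674 ≈ 8.6480e-6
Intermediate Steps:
O = -479/7898 (O = 5269*(-1/86878) = -479/7898 ≈ -0.060648)
O/J = -479/7898/(-7013) = -479/7898*(-1/7013) = 479/55388674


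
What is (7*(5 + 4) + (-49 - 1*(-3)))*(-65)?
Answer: -1105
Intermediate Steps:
(7*(5 + 4) + (-49 - 1*(-3)))*(-65) = (7*9 + (-49 + 3))*(-65) = (63 - 46)*(-65) = 17*(-65) = -1105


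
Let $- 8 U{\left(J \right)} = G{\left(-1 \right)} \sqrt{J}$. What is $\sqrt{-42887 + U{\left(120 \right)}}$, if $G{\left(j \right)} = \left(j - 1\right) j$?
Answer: $\frac{\sqrt{-171548 - 2 \sqrt{30}}}{2} \approx 207.1 i$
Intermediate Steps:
$G{\left(j \right)} = j \left(-1 + j\right)$ ($G{\left(j \right)} = \left(-1 + j\right) j = j \left(-1 + j\right)$)
$U{\left(J \right)} = - \frac{\sqrt{J}}{4}$ ($U{\left(J \right)} = - \frac{- (-1 - 1) \sqrt{J}}{8} = - \frac{\left(-1\right) \left(-2\right) \sqrt{J}}{8} = - \frac{2 \sqrt{J}}{8} = - \frac{\sqrt{J}}{4}$)
$\sqrt{-42887 + U{\left(120 \right)}} = \sqrt{-42887 - \frac{\sqrt{120}}{4}} = \sqrt{-42887 - \frac{2 \sqrt{30}}{4}} = \sqrt{-42887 - \frac{\sqrt{30}}{2}}$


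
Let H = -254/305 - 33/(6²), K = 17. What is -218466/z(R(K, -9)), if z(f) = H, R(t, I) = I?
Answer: 799585560/6403 ≈ 1.2488e+5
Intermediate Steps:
H = -6403/3660 (H = -254*1/305 - 33/36 = -254/305 - 33*1/36 = -254/305 - 11/12 = -6403/3660 ≈ -1.7495)
z(f) = -6403/3660
-218466/z(R(K, -9)) = -218466/(-6403/3660) = -218466*(-3660/6403) = 799585560/6403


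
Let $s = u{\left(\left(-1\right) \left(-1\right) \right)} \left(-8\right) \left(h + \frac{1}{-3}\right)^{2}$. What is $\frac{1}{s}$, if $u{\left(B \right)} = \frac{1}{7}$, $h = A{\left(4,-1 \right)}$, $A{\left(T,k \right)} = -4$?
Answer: $- \frac{63}{1352} \approx -0.046598$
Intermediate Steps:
$h = -4$
$u{\left(B \right)} = \frac{1}{7}$
$s = - \frac{1352}{63}$ ($s = \frac{1}{7} \left(-8\right) \left(-4 + \frac{1}{-3}\right)^{2} = - \frac{8 \left(-4 - \frac{1}{3}\right)^{2}}{7} = - \frac{8 \left(- \frac{13}{3}\right)^{2}}{7} = \left(- \frac{8}{7}\right) \frac{169}{9} = - \frac{1352}{63} \approx -21.46$)
$\frac{1}{s} = \frac{1}{- \frac{1352}{63}} = - \frac{63}{1352}$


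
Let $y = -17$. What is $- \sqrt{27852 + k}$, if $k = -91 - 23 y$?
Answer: $- 6 \sqrt{782} \approx -167.79$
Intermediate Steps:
$k = 300$ ($k = -91 - -391 = -91 + 391 = 300$)
$- \sqrt{27852 + k} = - \sqrt{27852 + 300} = - \sqrt{28152} = - 6 \sqrt{782}$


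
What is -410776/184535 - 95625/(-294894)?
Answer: -11498802041/6046473810 ≈ -1.9017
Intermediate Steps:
-410776/184535 - 95625/(-294894) = -410776*1/184535 - 95625*(-1/294894) = -410776/184535 + 10625/32766 = -11498802041/6046473810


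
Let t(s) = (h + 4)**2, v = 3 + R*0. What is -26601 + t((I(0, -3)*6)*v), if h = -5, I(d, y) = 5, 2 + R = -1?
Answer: -26600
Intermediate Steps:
R = -3 (R = -2 - 1 = -3)
v = 3 (v = 3 - 3*0 = 3 + 0 = 3)
t(s) = 1 (t(s) = (-5 + 4)**2 = (-1)**2 = 1)
-26601 + t((I(0, -3)*6)*v) = -26601 + 1 = -26600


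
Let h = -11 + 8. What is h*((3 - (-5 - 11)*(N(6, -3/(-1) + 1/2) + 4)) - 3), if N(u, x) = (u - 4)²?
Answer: -384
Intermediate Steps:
N(u, x) = (-4 + u)²
h = -3
h*((3 - (-5 - 11)*(N(6, -3/(-1) + 1/2) + 4)) - 3) = -3*((3 - (-5 - 11)*((-4 + 6)² + 4)) - 3) = -3*((3 - (-16)*(2² + 4)) - 3) = -3*((3 - (-16)*(4 + 4)) - 3) = -3*((3 - (-16)*8) - 3) = -3*((3 - 1*(-128)) - 3) = -3*((3 + 128) - 3) = -3*(131 - 3) = -3*128 = -384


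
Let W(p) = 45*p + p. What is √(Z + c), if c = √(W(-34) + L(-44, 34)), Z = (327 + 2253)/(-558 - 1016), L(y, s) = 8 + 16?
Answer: √(-1015230 + 1238738*I*√385)/787 ≈ 4.3381 + 4.5231*I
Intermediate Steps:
W(p) = 46*p
L(y, s) = 24
Z = -1290/787 (Z = 2580/(-1574) = 2580*(-1/1574) = -1290/787 ≈ -1.6391)
c = 2*I*√385 (c = √(46*(-34) + 24) = √(-1564 + 24) = √(-1540) = 2*I*√385 ≈ 39.243*I)
√(Z + c) = √(-1290/787 + 2*I*√385)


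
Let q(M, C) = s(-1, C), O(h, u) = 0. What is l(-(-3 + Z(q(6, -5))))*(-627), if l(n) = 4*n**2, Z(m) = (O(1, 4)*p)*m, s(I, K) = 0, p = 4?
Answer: -22572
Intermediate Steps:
q(M, C) = 0
Z(m) = 0 (Z(m) = (0*4)*m = 0*m = 0)
l(-(-3 + Z(q(6, -5))))*(-627) = (4*(-(-3 + 0))**2)*(-627) = (4*(-1*(-3))**2)*(-627) = (4*3**2)*(-627) = (4*9)*(-627) = 36*(-627) = -22572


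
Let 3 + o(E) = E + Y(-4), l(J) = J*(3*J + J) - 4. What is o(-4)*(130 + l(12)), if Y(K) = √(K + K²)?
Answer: -4914 + 1404*√3 ≈ -2482.2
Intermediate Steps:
l(J) = -4 + 4*J² (l(J) = J*(4*J) - 4 = 4*J² - 4 = -4 + 4*J²)
o(E) = -3 + E + 2*√3 (o(E) = -3 + (E + √(-4*(1 - 4))) = -3 + (E + √(-4*(-3))) = -3 + (E + √12) = -3 + (E + 2*√3) = -3 + E + 2*√3)
o(-4)*(130 + l(12)) = (-3 - 4 + 2*√3)*(130 + (-4 + 4*12²)) = (-7 + 2*√3)*(130 + (-4 + 4*144)) = (-7 + 2*√3)*(130 + (-4 + 576)) = (-7 + 2*√3)*(130 + 572) = (-7 + 2*√3)*702 = -4914 + 1404*√3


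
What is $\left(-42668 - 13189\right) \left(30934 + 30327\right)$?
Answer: $-3421855677$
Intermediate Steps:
$\left(-42668 - 13189\right) \left(30934 + 30327\right) = \left(-55857\right) 61261 = -3421855677$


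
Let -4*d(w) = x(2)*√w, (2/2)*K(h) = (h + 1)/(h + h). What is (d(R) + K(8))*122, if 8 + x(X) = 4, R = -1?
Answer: 549/8 + 122*I ≈ 68.625 + 122.0*I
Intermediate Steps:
x(X) = -4 (x(X) = -8 + 4 = -4)
K(h) = (1 + h)/(2*h) (K(h) = (h + 1)/(h + h) = (1 + h)/((2*h)) = (1 + h)*(1/(2*h)) = (1 + h)/(2*h))
d(w) = √w (d(w) = -(-1)*√w = √w)
(d(R) + K(8))*122 = (√(-1) + (½)*(1 + 8)/8)*122 = (I + (½)*(⅛)*9)*122 = (I + 9/16)*122 = (9/16 + I)*122 = 549/8 + 122*I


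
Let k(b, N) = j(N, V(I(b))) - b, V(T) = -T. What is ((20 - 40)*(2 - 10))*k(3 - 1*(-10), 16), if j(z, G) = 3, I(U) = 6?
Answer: -1600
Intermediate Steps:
k(b, N) = 3 - b
((20 - 40)*(2 - 10))*k(3 - 1*(-10), 16) = ((20 - 40)*(2 - 10))*(3 - (3 - 1*(-10))) = (-20*(-8))*(3 - (3 + 10)) = 160*(3 - 1*13) = 160*(3 - 13) = 160*(-10) = -1600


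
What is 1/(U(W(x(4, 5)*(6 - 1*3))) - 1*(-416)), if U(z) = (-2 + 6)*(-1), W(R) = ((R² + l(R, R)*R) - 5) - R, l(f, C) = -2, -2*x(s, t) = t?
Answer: 1/412 ≈ 0.0024272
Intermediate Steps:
x(s, t) = -t/2
W(R) = -5 + R² - 3*R (W(R) = ((R² - 2*R) - 5) - R = (-5 + R² - 2*R) - R = -5 + R² - 3*R)
U(z) = -4 (U(z) = 4*(-1) = -4)
1/(U(W(x(4, 5)*(6 - 1*3))) - 1*(-416)) = 1/(-4 - 1*(-416)) = 1/(-4 + 416) = 1/412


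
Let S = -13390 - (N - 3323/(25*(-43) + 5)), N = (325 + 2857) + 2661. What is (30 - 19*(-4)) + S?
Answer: -20469213/1070 ≈ -19130.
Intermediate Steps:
N = 5843 (N = 3182 + 2661 = 5843)
S = -20582633/1070 (S = -13390 - (5843 - 3323/(25*(-43) + 5)) = -13390 - (5843 - 3323/(-1075 + 5)) = -13390 - (5843 - 3323/(-1070)) = -13390 - (5843 - 3323*(-1)/1070) = -13390 - (5843 - 1*(-3323/1070)) = -13390 - (5843 + 3323/1070) = -13390 - 1*6255333/1070 = -13390 - 6255333/1070 = -20582633/1070 ≈ -19236.)
(30 - 19*(-4)) + S = (30 - 19*(-4)) - 20582633/1070 = (30 + 76) - 20582633/1070 = 106 - 20582633/1070 = -20469213/1070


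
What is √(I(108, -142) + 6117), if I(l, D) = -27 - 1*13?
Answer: √6077 ≈ 77.955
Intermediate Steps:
I(l, D) = -40 (I(l, D) = -27 - 13 = -40)
√(I(108, -142) + 6117) = √(-40 + 6117) = √6077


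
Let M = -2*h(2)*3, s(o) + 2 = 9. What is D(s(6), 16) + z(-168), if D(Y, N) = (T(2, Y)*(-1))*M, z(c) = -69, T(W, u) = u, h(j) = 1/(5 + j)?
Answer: -63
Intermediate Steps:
s(o) = 7 (s(o) = -2 + 9 = 7)
M = -6/7 (M = -2/(5 + 2)*3 = -2/7*3 = -6/7 ≈ -0.85714)
D(Y, N) = 6*Y/7 (D(Y, N) = (Y*(-1))*(-6/7) = -Y*(-6/7) = 6*Y/7)
D(s(6), 16) + z(-168) = (6/7)*7 - 69 = 6 - 69 = -63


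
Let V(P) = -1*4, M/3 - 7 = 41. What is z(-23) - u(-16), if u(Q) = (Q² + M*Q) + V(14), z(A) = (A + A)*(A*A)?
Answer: -22282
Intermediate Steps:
z(A) = 2*A³ (z(A) = (2*A)*A² = 2*A³)
M = 144 (M = 21 + 3*41 = 21 + 123 = 144)
V(P) = -4
u(Q) = -4 + Q² + 144*Q (u(Q) = (Q² + 144*Q) - 4 = -4 + Q² + 144*Q)
z(-23) - u(-16) = 2*(-23)³ - (-4 + (-16)² + 144*(-16)) = 2*(-12167) - (-4 + 256 - 2304) = -24334 - 1*(-2052) = -24334 + 2052 = -22282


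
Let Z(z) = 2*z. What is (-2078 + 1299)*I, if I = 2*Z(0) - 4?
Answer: 3116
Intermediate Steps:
I = -4 (I = 2*(2*0) - 4 = 2*0 - 4 = 0 - 4 = -4)
(-2078 + 1299)*I = (-2078 + 1299)*(-4) = -779*(-4) = 3116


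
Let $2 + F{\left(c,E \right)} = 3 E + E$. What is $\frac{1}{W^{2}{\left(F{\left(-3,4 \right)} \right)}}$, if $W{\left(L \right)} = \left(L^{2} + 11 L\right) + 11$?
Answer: $\frac{1}{130321} \approx 7.6734 \cdot 10^{-6}$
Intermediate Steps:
$F{\left(c,E \right)} = -2 + 4 E$ ($F{\left(c,E \right)} = -2 + \left(3 E + E\right) = -2 + 4 E$)
$W{\left(L \right)} = 11 + L^{2} + 11 L$
$\frac{1}{W^{2}{\left(F{\left(-3,4 \right)} \right)}} = \frac{1}{\left(11 + \left(-2 + 4 \cdot 4\right)^{2} + 11 \left(-2 + 4 \cdot 4\right)\right)^{2}} = \frac{1}{\left(11 + \left(-2 + 16\right)^{2} + 11 \left(-2 + 16\right)\right)^{2}} = \frac{1}{\left(11 + 14^{2} + 11 \cdot 14\right)^{2}} = \frac{1}{\left(11 + 196 + 154\right)^{2}} = \frac{1}{361^{2}} = \frac{1}{130321}$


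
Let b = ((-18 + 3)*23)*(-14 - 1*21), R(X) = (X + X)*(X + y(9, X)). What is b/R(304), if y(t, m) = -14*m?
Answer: -12075/2402816 ≈ -0.0050254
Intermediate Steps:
R(X) = -26*X² (R(X) = (X + X)*(X - 14*X) = (2*X)*(-13*X) = -26*X²)
b = 12075 (b = (-15*23)*(-14 - 21) = -345*(-35) = 12075)
b/R(304) = 12075/((-26*304²)) = 12075/((-26*92416)) = 12075/(-2402816) = 12075*(-1/2402816) = -12075/2402816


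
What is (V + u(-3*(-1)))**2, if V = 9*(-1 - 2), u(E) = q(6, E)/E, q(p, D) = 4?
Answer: 5929/9 ≈ 658.78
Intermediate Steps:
u(E) = 4/E
V = -27 (V = 9*(-3) = -27)
(V + u(-3*(-1)))**2 = (-27 + 4/((-3*(-1))))**2 = (-27 + 4/3)**2 = (-77/3)**2 = 5929/9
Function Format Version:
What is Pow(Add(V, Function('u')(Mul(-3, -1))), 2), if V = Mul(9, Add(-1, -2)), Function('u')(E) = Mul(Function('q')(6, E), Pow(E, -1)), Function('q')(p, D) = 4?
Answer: Rational(5929, 9) ≈ 658.78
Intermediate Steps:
Function('u')(E) = Mul(4, Pow(E, -1))
V = -27 (V = Mul(9, -3) = -27)
Pow(Add(V, Function('u')(Mul(-3, -1))), 2) = Pow(Add(-27, Mul(4, Pow(Mul(-3, -1), -1))), 2) = Pow(Add(-27, Mul(4, Pow(3, -1))), 2) = Pow(Add(-27, Mul(4, Rational(1, 3))), 2) = Pow(Add(-27, Rational(4, 3)), 2) = Pow(Rational(-77, 3), 2) = Rational(5929, 9)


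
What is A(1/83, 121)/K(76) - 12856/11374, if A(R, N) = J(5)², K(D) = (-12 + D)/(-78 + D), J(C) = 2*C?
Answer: -193599/45496 ≈ -4.2553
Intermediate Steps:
K(D) = (-12 + D)/(-78 + D)
A(R, N) = 100 (A(R, N) = (2*5)² = 10² = 100)
A(1/83, 121)/K(76) - 12856/11374 = 100/(((-12 + 76)/(-78 + 76))) - 12856/11374 = 100/((64/(-2))) - 12856*1/11374 = 100/((-½*64)) - 6428/5687 = 100/(-32) - 6428/5687 = 100*(-1/32) - 6428/5687 = -25/8 - 6428/5687 = -193599/45496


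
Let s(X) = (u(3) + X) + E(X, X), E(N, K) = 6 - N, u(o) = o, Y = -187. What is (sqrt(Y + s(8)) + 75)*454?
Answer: 34050 + 454*I*sqrt(178) ≈ 34050.0 + 6057.1*I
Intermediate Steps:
s(X) = 9 (s(X) = (3 + X) + (6 - X) = 9)
(sqrt(Y + s(8)) + 75)*454 = (sqrt(-187 + 9) + 75)*454 = (sqrt(-178) + 75)*454 = (I*sqrt(178) + 75)*454 = (75 + I*sqrt(178))*454 = 34050 + 454*I*sqrt(178)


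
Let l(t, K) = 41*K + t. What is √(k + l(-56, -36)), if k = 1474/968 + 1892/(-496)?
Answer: I*√713635934/682 ≈ 39.17*I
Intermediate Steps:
l(t, K) = t + 41*K
k = -1563/682 (k = 1474*(1/968) + 1892*(-1/496) = 67/44 - 473/124 = -1563/682 ≈ -2.2918)
√(k + l(-56, -36)) = √(-1563/682 + (-56 + 41*(-36))) = √(-1563/682 + (-56 - 1476)) = √(-1563/682 - 1532) = √(-1046387/682) = I*√713635934/682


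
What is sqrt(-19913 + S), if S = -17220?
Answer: I*sqrt(37133) ≈ 192.7*I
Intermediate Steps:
sqrt(-19913 + S) = sqrt(-19913 - 17220) = sqrt(-37133) = I*sqrt(37133)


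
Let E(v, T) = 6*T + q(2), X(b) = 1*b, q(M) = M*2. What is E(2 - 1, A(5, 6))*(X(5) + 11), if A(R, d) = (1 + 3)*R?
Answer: 1984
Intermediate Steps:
q(M) = 2*M
X(b) = b
A(R, d) = 4*R
E(v, T) = 4 + 6*T (E(v, T) = 6*T + 2*2 = 6*T + 4 = 4 + 6*T)
E(2 - 1, A(5, 6))*(X(5) + 11) = (4 + 6*(4*5))*(5 + 11) = (4 + 6*20)*16 = (4 + 120)*16 = 124*16 = 1984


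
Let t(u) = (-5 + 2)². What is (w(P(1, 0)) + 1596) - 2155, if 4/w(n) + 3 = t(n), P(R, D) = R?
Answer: -1675/3 ≈ -558.33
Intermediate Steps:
t(u) = 9 (t(u) = (-3)² = 9)
w(n) = ⅔ (w(n) = 4/(-3 + 9) = 4/6 = 4*(⅙) = ⅔)
(w(P(1, 0)) + 1596) - 2155 = (⅔ + 1596) - 2155 = 4790/3 - 2155 = -1675/3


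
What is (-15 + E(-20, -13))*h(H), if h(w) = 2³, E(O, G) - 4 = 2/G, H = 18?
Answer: -1160/13 ≈ -89.231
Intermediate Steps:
E(O, G) = 4 + 2/G
h(w) = 8
(-15 + E(-20, -13))*h(H) = (-15 + (4 + 2/(-13)))*8 = (-15 + (4 + 2*(-1/13)))*8 = (-15 + (4 - 2/13))*8 = (-15 + 50/13)*8 = -145/13*8 = -1160/13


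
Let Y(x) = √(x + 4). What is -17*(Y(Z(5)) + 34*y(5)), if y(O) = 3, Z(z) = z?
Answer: -1785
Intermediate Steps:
Y(x) = √(4 + x)
-17*(Y(Z(5)) + 34*y(5)) = -17*(√(4 + 5) + 34*3) = -17*(√9 + 102) = -17*(3 + 102) = -17*105 = -1785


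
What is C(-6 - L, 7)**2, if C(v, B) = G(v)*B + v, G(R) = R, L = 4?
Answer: 6400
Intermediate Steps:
C(v, B) = v + B*v (C(v, B) = v*B + v = B*v + v = v + B*v)
C(-6 - L, 7)**2 = ((-6 - 1*4)*(1 + 7))**2 = ((-6 - 4)*8)**2 = (-10*8)**2 = (-80)**2 = 6400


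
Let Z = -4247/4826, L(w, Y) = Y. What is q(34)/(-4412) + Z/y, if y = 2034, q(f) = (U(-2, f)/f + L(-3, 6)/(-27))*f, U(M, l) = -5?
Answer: 2177263/902261721 ≈ 0.0024131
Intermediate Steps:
Z = -4247/4826 (Z = -4247*1/4826 = -4247/4826 ≈ -0.88002)
q(f) = f*(-2/9 - 5/f) (q(f) = (-5/f + 6/(-27))*f = (-5/f + 6*(-1/27))*f = (-5/f - 2/9)*f = (-2/9 - 5/f)*f = f*(-2/9 - 5/f))
q(34)/(-4412) + Z/y = (-5 - 2/9*34)/(-4412) - 4247/4826/2034 = (-5 - 68/9)*(-1/4412) - 4247/4826*1/2034 = -113/9*(-1/4412) - 4247/9816084 = 113/39708 - 4247/9816084 = 2177263/902261721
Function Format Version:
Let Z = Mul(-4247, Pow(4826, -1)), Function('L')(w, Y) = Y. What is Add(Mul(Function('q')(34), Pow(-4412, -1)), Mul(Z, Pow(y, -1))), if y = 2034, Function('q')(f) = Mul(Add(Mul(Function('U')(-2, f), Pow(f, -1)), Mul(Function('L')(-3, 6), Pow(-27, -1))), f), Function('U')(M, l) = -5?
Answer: Rational(2177263, 902261721) ≈ 0.0024131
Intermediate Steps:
Z = Rational(-4247, 4826) (Z = Mul(-4247, Rational(1, 4826)) = Rational(-4247, 4826) ≈ -0.88002)
Function('q')(f) = Mul(f, Add(Rational(-2, 9), Mul(-5, Pow(f, -1)))) (Function('q')(f) = Mul(Add(Mul(-5, Pow(f, -1)), Mul(6, Pow(-27, -1))), f) = Mul(Add(Mul(-5, Pow(f, -1)), Mul(6, Rational(-1, 27))), f) = Mul(Add(Mul(-5, Pow(f, -1)), Rational(-2, 9)), f) = Mul(Add(Rational(-2, 9), Mul(-5, Pow(f, -1))), f) = Mul(f, Add(Rational(-2, 9), Mul(-5, Pow(f, -1)))))
Add(Mul(Function('q')(34), Pow(-4412, -1)), Mul(Z, Pow(y, -1))) = Add(Mul(Add(-5, Mul(Rational(-2, 9), 34)), Pow(-4412, -1)), Mul(Rational(-4247, 4826), Pow(2034, -1))) = Add(Mul(Add(-5, Rational(-68, 9)), Rational(-1, 4412)), Mul(Rational(-4247, 4826), Rational(1, 2034))) = Add(Mul(Rational(-113, 9), Rational(-1, 4412)), Rational(-4247, 9816084)) = Add(Rational(113, 39708), Rational(-4247, 9816084)) = Rational(2177263, 902261721)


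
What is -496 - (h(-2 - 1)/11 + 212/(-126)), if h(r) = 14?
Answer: -343444/693 ≈ -495.59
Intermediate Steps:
-496 - (h(-2 - 1)/11 + 212/(-126)) = -496 - (14/11 + 212/(-126)) = -496 - (14*(1/11) + 212*(-1/126)) = -496 - (14/11 - 106/63) = -496 - 1*(-284/693) = -496 + 284/693 = -343444/693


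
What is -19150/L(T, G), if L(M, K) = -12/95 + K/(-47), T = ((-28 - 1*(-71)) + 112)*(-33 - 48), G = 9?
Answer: 85504750/1419 ≈ 60257.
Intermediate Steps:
T = -12555 (T = ((-28 + 71) + 112)*(-81) = (43 + 112)*(-81) = 155*(-81) = -12555)
L(M, K) = -12/95 - K/47 (L(M, K) = -12*1/95 + K*(-1/47) = -12/95 - K/47)
-19150/L(T, G) = -19150/(-12/95 - 1/47*9) = -19150/(-12/95 - 9/47) = -19150/(-1419/4465) = -19150*(-4465/1419) = 85504750/1419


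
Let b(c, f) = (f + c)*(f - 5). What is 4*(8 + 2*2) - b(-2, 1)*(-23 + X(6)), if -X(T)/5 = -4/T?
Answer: 380/3 ≈ 126.67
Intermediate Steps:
X(T) = 20/T (X(T) = -(-20)/T = 20/T)
b(c, f) = (-5 + f)*(c + f) (b(c, f) = (c + f)*(-5 + f) = (-5 + f)*(c + f))
4*(8 + 2*2) - b(-2, 1)*(-23 + X(6)) = 4*(8 + 2*2) - (1² - 5*(-2) - 5*1 - 2*1)*(-23 + 20/6) = 4*(8 + 4) - (1 + 10 - 5 - 2)*(-23 + 20*(⅙)) = 4*12 - 4*(-23 + 10/3) = 48 - 4*(-59)/3 = 48 - 1*(-236/3) = 48 + 236/3 = 380/3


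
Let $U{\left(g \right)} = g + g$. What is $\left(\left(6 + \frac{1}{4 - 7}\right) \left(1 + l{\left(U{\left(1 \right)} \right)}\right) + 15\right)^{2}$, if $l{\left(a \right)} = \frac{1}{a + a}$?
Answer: $\frac{70225}{144} \approx 487.67$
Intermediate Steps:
$U{\left(g \right)} = 2 g$
$l{\left(a \right)} = \frac{1}{2 a}$
$\left(\left(6 + \frac{1}{4 - 7}\right) \left(1 + l{\left(U{\left(1 \right)} \right)}\right) + 15\right)^{2} = \left(\left(6 + \frac{1}{4 - 7}\right) \left(1 + \frac{1}{2 \cdot 2 \cdot 1}\right) + 15\right)^{2} = \left(\left(6 + \frac{1}{-3}\right) \left(1 + \frac{1}{2 \cdot 2}\right) + 15\right)^{2} = \left(\left(6 - \frac{1}{3}\right) \left(1 + \frac{1}{2} \cdot \frac{1}{2}\right) + 15\right)^{2} = \left(\frac{17 \left(1 + \frac{1}{4}\right)}{3} + 15\right)^{2} = \left(\frac{17}{3} \cdot \frac{5}{4} + 15\right)^{2} = \left(\frac{85}{12} + 15\right)^{2} = \left(\frac{265}{12}\right)^{2} = \frac{70225}{144}$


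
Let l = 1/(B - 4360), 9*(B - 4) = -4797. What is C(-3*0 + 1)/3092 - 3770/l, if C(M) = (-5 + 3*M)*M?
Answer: 28495145379/1546 ≈ 1.8432e+7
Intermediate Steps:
B = -529 (B = 4 + (⅑)*(-4797) = 4 - 533 = -529)
C(M) = M*(-5 + 3*M)
l = -1/4889 (l = 1/(-529 - 4360) = 1/(-4889) = -1/4889 ≈ -0.00020454)
C(-3*0 + 1)/3092 - 3770/l = ((-3*0 + 1)*(-5 + 3*(-3*0 + 1)))/3092 - 3770/(-1/4889) = ((0 + 1)*(-5 + 3*(0 + 1)))*(1/3092) - 3770*(-4889) = (1*(-5 + 3*1))*(1/3092) + 18431530 = (1*(-5 + 3))*(1/3092) + 18431530 = (1*(-2))*(1/3092) + 18431530 = -2*1/3092 + 18431530 = -1/1546 + 18431530 = 28495145379/1546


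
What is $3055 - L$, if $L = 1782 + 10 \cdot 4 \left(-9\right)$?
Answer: $1633$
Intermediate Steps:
$L = 1422$ ($L = 1782 + 40 \left(-9\right) = 1782 - 360 = 1422$)
$3055 - L = 3055 - 1422 = 1633$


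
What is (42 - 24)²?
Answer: 324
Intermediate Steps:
(42 - 24)² = 18² = 324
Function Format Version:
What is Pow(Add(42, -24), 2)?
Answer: 324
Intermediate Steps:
Pow(Add(42, -24), 2) = Pow(18, 2) = 324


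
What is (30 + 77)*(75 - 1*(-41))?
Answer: 12412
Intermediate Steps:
(30 + 77)*(75 - 1*(-41)) = 107*(75 + 41) = 107*116 = 12412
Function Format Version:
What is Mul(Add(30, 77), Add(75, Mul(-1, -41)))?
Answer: 12412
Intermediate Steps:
Mul(Add(30, 77), Add(75, Mul(-1, -41))) = Mul(107, Add(75, 41)) = Mul(107, 116) = 12412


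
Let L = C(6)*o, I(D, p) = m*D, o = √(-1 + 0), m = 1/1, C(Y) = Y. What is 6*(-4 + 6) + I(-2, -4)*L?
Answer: 12 - 12*I ≈ 12.0 - 12.0*I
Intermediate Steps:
m = 1 (m = 1*1 = 1)
o = I (o = √(-1) = I ≈ 1.0*I)
I(D, p) = D (I(D, p) = 1*D = D)
L = 6*I ≈ 6.0*I
6*(-4 + 6) + I(-2, -4)*L = 6*(-4 + 6) - 12*I = 6*2 - 12*I = 12 - 12*I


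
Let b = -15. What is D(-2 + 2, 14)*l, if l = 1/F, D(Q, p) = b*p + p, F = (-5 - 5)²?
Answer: -49/25 ≈ -1.9600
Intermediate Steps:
F = 100 (F = (-10)² = 100)
D(Q, p) = -14*p (D(Q, p) = -15*p + p = -14*p)
l = 1/100 ≈ 0.010000
D(-2 + 2, 14)*l = -14*14*(1/100) = -196*1/100 = -49/25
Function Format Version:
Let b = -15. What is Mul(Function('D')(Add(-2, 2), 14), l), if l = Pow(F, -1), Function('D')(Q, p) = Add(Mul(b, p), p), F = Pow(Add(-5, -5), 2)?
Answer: Rational(-49, 25) ≈ -1.9600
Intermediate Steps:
F = 100 (F = Pow(-10, 2) = 100)
Function('D')(Q, p) = Mul(-14, p) (Function('D')(Q, p) = Add(Mul(-15, p), p) = Mul(-14, p))
l = Rational(1, 100) (l = Pow(100, -1) = Rational(1, 100) ≈ 0.010000)
Mul(Function('D')(Add(-2, 2), 14), l) = Mul(Mul(-14, 14), Rational(1, 100)) = Mul(-196, Rational(1, 100)) = Rational(-49, 25)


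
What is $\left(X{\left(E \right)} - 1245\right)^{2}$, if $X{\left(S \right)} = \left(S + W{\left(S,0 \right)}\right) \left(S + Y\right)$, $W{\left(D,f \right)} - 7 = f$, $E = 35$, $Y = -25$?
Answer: $680625$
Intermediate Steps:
$W{\left(D,f \right)} = 7 + f$
$X{\left(S \right)} = \left(-25 + S\right) \left(7 + S\right)$ ($X{\left(S \right)} = \left(S + \left(7 + 0\right)\right) \left(S - 25\right) = \left(S + 7\right) \left(-25 + S\right) = \left(7 + S\right) \left(-25 + S\right) = \left(-25 + S\right) \left(7 + S\right)$)
$\left(X{\left(E \right)} - 1245\right)^{2} = \left(\left(-175 + 35^{2} - 630\right) - 1245\right)^{2} = \left(\left(-175 + 1225 - 630\right) - 1245\right)^{2} = \left(420 - 1245\right)^{2} = \left(-825\right)^{2} = 680625$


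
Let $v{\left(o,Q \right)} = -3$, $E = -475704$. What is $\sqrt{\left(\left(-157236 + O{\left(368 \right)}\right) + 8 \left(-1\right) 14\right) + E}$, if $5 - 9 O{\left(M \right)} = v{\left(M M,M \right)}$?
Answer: $\frac{2 i \sqrt{1424365}}{3} \approx 795.65 i$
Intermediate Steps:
$O{\left(M \right)} = \frac{8}{9}$ ($O{\left(M \right)} = \frac{5}{9} - - \frac{1}{3} = \frac{5}{9} + \frac{1}{3} = \frac{8}{9}$)
$\sqrt{\left(\left(-157236 + O{\left(368 \right)}\right) + 8 \left(-1\right) 14\right) + E} = \sqrt{\left(\left(-157236 + \frac{8}{9}\right) + 8 \left(-1\right) 14\right) - 475704} = \sqrt{\left(- \frac{1415116}{9} - 112\right) - 475704} = \sqrt{- \frac{1416124}{9} - 475704} = \sqrt{- \frac{5697460}{9}} = \frac{2 i \sqrt{1424365}}{3}$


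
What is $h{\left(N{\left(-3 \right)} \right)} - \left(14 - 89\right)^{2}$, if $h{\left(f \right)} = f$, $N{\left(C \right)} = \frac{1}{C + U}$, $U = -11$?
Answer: $- \frac{78751}{14} \approx -5625.1$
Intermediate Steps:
$N{\left(C \right)} = \frac{1}{-11 + C}$ ($N{\left(C \right)} = \frac{1}{C - 11} = \frac{1}{-11 + C}$)
$h{\left(N{\left(-3 \right)} \right)} - \left(14 - 89\right)^{2} = \frac{1}{-11 - 3} - \left(14 - 89\right)^{2} = \frac{1}{-14} - \left(-75\right)^{2} = - \frac{1}{14} - 5625 = - \frac{78751}{14}$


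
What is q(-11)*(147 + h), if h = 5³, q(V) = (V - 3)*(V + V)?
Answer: 83776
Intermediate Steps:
q(V) = 2*V*(-3 + V) (q(V) = (-3 + V)*(2*V) = 2*V*(-3 + V))
h = 125
q(-11)*(147 + h) = (2*(-11)*(-3 - 11))*(147 + 125) = (2*(-11)*(-14))*272 = 308*272 = 83776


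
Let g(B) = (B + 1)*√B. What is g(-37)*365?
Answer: -13140*I*√37 ≈ -79928.0*I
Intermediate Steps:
g(B) = √B*(1 + B) (g(B) = (1 + B)*√B = √B*(1 + B))
g(-37)*365 = (√(-37)*(1 - 37))*365 = ((I*√37)*(-36))*365 = -36*I*√37*365 = -13140*I*√37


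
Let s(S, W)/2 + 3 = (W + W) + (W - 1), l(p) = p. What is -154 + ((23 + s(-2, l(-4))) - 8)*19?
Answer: -477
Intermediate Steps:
s(S, W) = -8 + 6*W (s(S, W) = -6 + 2*((W + W) + (W - 1)) = -6 + 2*(2*W + (-1 + W)) = -6 + 2*(-1 + 3*W) = -6 + (-2 + 6*W) = -8 + 6*W)
-154 + ((23 + s(-2, l(-4))) - 8)*19 = -154 + ((23 + (-8 + 6*(-4))) - 8)*19 = -154 + ((23 + (-8 - 24)) - 8)*19 = -154 + ((23 - 32) - 8)*19 = -154 + (-9 - 8)*19 = -154 - 17*19 = -154 - 323 = -477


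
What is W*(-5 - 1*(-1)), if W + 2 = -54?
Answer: 224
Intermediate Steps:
W = -56 (W = -2 - 54 = -56)
W*(-5 - 1*(-1)) = -56*(-5 - 1*(-1)) = -56*(-5 + 1) = -56*(-4) = 224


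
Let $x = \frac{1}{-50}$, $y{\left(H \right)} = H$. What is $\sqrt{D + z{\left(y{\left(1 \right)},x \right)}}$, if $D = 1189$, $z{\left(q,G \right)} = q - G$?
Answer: $\frac{\sqrt{119002}}{10} \approx 34.497$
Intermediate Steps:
$x = - \frac{1}{50} \approx -0.02$
$\sqrt{D + z{\left(y{\left(1 \right)},x \right)}} = \sqrt{1189 + \left(1 - - \frac{1}{50}\right)} = \sqrt{1189 + \left(1 + \frac{1}{50}\right)} = \sqrt{1189 + \frac{51}{50}} = \sqrt{\frac{59501}{50}} = \frac{\sqrt{119002}}{10}$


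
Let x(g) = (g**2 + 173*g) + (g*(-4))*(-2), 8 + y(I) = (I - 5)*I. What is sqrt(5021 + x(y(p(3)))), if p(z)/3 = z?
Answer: sqrt(10873) ≈ 104.27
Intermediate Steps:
p(z) = 3*z
y(I) = -8 + I*(-5 + I) (y(I) = -8 + (I - 5)*I = -8 + (-5 + I)*I = -8 + I*(-5 + I))
x(g) = g**2 + 181*g (x(g) = (g**2 + 173*g) - 4*g*(-2) = (g**2 + 173*g) + 8*g = g**2 + 181*g)
sqrt(5021 + x(y(p(3)))) = sqrt(5021 + (-8 + (3*3)**2 - 15*3)*(181 + (-8 + (3*3)**2 - 15*3))) = sqrt(5021 + (-8 + 9**2 - 5*9)*(181 + (-8 + 9**2 - 5*9))) = sqrt(5021 + (-8 + 81 - 45)*(181 + (-8 + 81 - 45))) = sqrt(5021 + 28*(181 + 28)) = sqrt(5021 + 28*209) = sqrt(5021 + 5852) = sqrt(10873)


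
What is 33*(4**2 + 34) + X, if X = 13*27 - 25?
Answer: 1976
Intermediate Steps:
X = 326 (X = 351 - 25 = 326)
33*(4**2 + 34) + X = 33*(4**2 + 34) + 326 = 33*(16 + 34) + 326 = 33*50 + 326 = 1650 + 326 = 1976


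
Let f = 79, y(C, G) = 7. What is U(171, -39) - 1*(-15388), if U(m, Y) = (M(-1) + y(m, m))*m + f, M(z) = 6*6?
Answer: 22820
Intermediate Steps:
M(z) = 36
U(m, Y) = 79 + 43*m (U(m, Y) = (36 + 7)*m + 79 = 43*m + 79 = 79 + 43*m)
U(171, -39) - 1*(-15388) = (79 + 43*171) - 1*(-15388) = (79 + 7353) + 15388 = 7432 + 15388 = 22820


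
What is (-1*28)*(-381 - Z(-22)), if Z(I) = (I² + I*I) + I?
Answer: 37156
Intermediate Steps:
Z(I) = I + 2*I² (Z(I) = (I² + I²) + I = 2*I² + I = I + 2*I²)
(-1*28)*(-381 - Z(-22)) = (-1*28)*(-381 - (-22)*(1 + 2*(-22))) = -28*(-381 - (-22)*(1 - 44)) = -28*(-381 - (-22)*(-43)) = -28*(-381 - 1*946) = -28*(-381 - 946) = -28*(-1327) = 37156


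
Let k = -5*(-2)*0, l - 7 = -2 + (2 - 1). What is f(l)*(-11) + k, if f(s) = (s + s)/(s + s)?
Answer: -11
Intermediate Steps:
l = 6 (l = 7 + (-2 + (2 - 1)) = 7 + (-2 + 1) = 7 - 1 = 6)
f(s) = 1 (f(s) = (2*s)/((2*s)) = (2*s)*(1/(2*s)) = 1)
k = 0 (k = 10*0 = 0)
f(l)*(-11) + k = 1*(-11) + 0 = -11 + 0 = -11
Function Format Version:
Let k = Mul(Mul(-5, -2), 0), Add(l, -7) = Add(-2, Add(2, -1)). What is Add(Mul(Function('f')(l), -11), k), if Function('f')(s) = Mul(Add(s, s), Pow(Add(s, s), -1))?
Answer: -11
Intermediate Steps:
l = 6 (l = Add(7, Add(-2, Add(2, -1))) = Add(7, Add(-2, 1)) = Add(7, -1) = 6)
Function('f')(s) = 1 (Function('f')(s) = Mul(Mul(2, s), Pow(Mul(2, s), -1)) = Mul(Mul(2, s), Mul(Rational(1, 2), Pow(s, -1))) = 1)
k = 0 (k = Mul(10, 0) = 0)
Add(Mul(Function('f')(l), -11), k) = Add(Mul(1, -11), 0) = Add(-11, 0) = -11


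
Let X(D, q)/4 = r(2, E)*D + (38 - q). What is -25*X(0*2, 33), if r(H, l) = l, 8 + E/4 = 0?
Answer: -500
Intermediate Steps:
E = -32 (E = -32 + 4*0 = -32 + 0 = -32)
X(D, q) = 152 - 128*D - 4*q (X(D, q) = 4*(-32*D + (38 - q)) = 4*(38 - q - 32*D) = 152 - 128*D - 4*q)
-25*X(0*2, 33) = -25*(152 - 0*2 - 4*33) = -25*(152 - 128*0 - 132) = -25*(152 + 0 - 132) = -25*20 = -500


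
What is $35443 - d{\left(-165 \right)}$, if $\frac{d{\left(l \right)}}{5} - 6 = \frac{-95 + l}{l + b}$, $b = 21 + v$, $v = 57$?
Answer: $\frac{3079631}{87} \approx 35398.0$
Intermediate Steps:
$b = 78$ ($b = 21 + 57 = 78$)
$d{\left(l \right)} = 30 + \frac{5 \left(-95 + l\right)}{78 + l}$ ($d{\left(l \right)} = 30 + 5 \frac{-95 + l}{l + 78} = 30 + 5 \frac{-95 + l}{78 + l} = 30 + \frac{5 \left(-95 + l\right)}{78 + l}$)
$35443 - d{\left(-165 \right)} = 35443 - \frac{5 \left(373 + 7 \left(-165\right)\right)}{78 - 165} = 35443 - \frac{5 \left(373 - 1155\right)}{-87} = 35443 - 5 \left(- \frac{1}{87}\right) \left(-782\right) = 35443 - \frac{3910}{87} = \frac{3079631}{87}$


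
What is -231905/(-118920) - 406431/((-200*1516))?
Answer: 2966159263/901413600 ≈ 3.2906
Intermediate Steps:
-231905/(-118920) - 406431/((-200*1516)) = -231905*(-1/118920) - 406431/(-303200) = 46381/23784 - 406431*(-1/303200) = 46381/23784 + 406431/303200 = 2966159263/901413600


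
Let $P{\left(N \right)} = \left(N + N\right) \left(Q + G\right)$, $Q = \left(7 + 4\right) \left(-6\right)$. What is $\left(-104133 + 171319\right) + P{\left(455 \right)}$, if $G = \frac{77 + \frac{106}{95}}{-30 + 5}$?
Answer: $\frac{2034228}{475} \approx 4282.6$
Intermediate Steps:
$G = - \frac{7421}{2375}$ ($G = \frac{77 + 106 \cdot \frac{1}{95}}{-25} = \left(77 + \frac{106}{95}\right) \left(- \frac{1}{25}\right) = \frac{7421}{95} \left(- \frac{1}{25}\right) = - \frac{7421}{2375} \approx -3.1246$)
$Q = -66$ ($Q = 11 \left(-6\right) = -66$)
$P{\left(N \right)} = - \frac{328342 N}{2375}$ ($P{\left(N \right)} = \left(N + N\right) \left(-66 - \frac{7421}{2375}\right) = 2 N \left(- \frac{164171}{2375}\right) = - \frac{328342 N}{2375}$)
$\left(-104133 + 171319\right) + P{\left(455 \right)} = \left(-104133 + 171319\right) - \frac{29879122}{475} = 67186 - \frac{29879122}{475} = \frac{2034228}{475}$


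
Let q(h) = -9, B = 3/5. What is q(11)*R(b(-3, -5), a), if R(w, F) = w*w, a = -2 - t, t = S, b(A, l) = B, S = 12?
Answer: -81/25 ≈ -3.2400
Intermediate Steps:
B = 3/5 (B = 3*(1/5) = 3/5 ≈ 0.60000)
b(A, l) = 3/5
t = 12
a = -14 (a = -2 - 1*12 = -2 - 12 = -14)
R(w, F) = w**2
q(11)*R(b(-3, -5), a) = -9*(3/5)**2 = -9*9/25 = -81/25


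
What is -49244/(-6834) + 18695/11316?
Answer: 114167789/12888924 ≈ 8.8578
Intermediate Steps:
-49244/(-6834) + 18695/11316 = -49244*(-1/6834) + 18695*(1/11316) = 24622/3417 + 18695/11316 = 114167789/12888924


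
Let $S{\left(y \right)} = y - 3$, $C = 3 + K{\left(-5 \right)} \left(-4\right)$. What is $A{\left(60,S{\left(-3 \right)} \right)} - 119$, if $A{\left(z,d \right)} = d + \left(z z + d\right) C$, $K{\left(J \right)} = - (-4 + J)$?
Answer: $-118727$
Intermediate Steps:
$K{\left(J \right)} = 4 - J$
$C = -33$ ($C = 3 + \left(4 - -5\right) \left(-4\right) = 3 + \left(4 + 5\right) \left(-4\right) = 3 + 9 \left(-4\right) = 3 - 36 = -33$)
$S{\left(y \right)} = -3 + y$
$A{\left(z,d \right)} = - 33 z^{2} - 32 d$ ($A{\left(z,d \right)} = d + \left(z z + d\right) \left(-33\right) = d + \left(z^{2} + d\right) \left(-33\right) = d + \left(d + z^{2}\right) \left(-33\right) = d - \left(33 d + 33 z^{2}\right) = - 33 z^{2} - 32 d$)
$A{\left(60,S{\left(-3 \right)} \right)} - 119 = \left(- 33 \cdot 60^{2} - 32 \left(-3 - 3\right)\right) - 119 = \left(\left(-33\right) 3600 - -192\right) - 119 = \left(-118800 + 192\right) - 119 = -118608 - 119 = -118727$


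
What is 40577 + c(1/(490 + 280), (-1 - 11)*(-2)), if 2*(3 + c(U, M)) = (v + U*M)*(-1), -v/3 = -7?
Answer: 31233883/770 ≈ 40564.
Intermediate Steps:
v = 21 (v = -3*(-7) = 21)
c(U, M) = -27/2 - M*U/2 (c(U, M) = -3 + ((21 + U*M)*(-1))/2 = -3 + ((21 + M*U)*(-1))/2 = -3 + (-21 - M*U)/2 = -3 + (-21/2 - M*U/2) = -27/2 - M*U/2)
40577 + c(1/(490 + 280), (-1 - 11)*(-2)) = 40577 + (-27/2 - (-1 - 11)*(-2)/(2*(490 + 280))) = 40577 + (-27/2 - ½*(-12*(-2))/770) = 40577 + (-27/2 - ½*24*1/770) = 40577 + (-27/2 - 6/385) = 40577 - 10407/770 = 31233883/770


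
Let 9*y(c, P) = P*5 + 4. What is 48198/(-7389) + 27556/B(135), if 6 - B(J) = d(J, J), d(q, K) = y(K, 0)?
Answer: 305015276/61575 ≈ 4953.6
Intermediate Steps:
y(c, P) = 4/9 + 5*P/9 (y(c, P) = (P*5 + 4)/9 = (5*P + 4)/9 = (4 + 5*P)/9 = 4/9 + 5*P/9)
d(q, K) = 4/9 (d(q, K) = 4/9 + (5/9)*0 = 4/9 + 0 = 4/9)
B(J) = 50/9 (B(J) = 6 - 1*4/9 = 6 - 4/9 = 50/9)
48198/(-7389) + 27556/B(135) = 48198/(-7389) + 27556/(50/9) = 48198*(-1/7389) + 27556*(9/50) = -16066/2463 + 124002/25 = 305015276/61575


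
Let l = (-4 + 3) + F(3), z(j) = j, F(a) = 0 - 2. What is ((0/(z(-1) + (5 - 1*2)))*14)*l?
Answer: 0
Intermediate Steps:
F(a) = -2
l = -3 (l = (-4 + 3) - 2 = -1 - 2 = -3)
((0/(z(-1) + (5 - 1*2)))*14)*l = ((0/(-1 + (5 - 1*2)))*14)*(-3) = ((0/(-1 + (5 - 2)))*14)*(-3) = ((0/(-1 + 3))*14)*(-3) = ((0/2)*14)*(-3) = ((0*(½))*14)*(-3) = (0*14)*(-3) = 0*(-3) = 0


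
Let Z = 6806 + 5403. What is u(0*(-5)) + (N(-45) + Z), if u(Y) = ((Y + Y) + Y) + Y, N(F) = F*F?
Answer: 14234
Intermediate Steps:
N(F) = F²
u(Y) = 4*Y (u(Y) = (2*Y + Y) + Y = 3*Y + Y = 4*Y)
Z = 12209
u(0*(-5)) + (N(-45) + Z) = 4*(0*(-5)) + ((-45)² + 12209) = 4*0 + (2025 + 12209) = 0 + 14234 = 14234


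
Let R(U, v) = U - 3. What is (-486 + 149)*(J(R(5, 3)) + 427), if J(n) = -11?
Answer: -140192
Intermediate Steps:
R(U, v) = -3 + U
(-486 + 149)*(J(R(5, 3)) + 427) = (-486 + 149)*(-11 + 427) = -337*416 = -140192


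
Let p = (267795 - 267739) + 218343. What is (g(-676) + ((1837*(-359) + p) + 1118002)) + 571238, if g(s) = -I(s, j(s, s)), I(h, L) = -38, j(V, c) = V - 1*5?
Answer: 1248194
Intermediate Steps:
j(V, c) = -5 + V (j(V, c) = V - 5 = -5 + V)
p = 218399 (p = 56 + 218343 = 218399)
g(s) = 38 (g(s) = -1*(-38) = 38)
(g(-676) + ((1837*(-359) + p) + 1118002)) + 571238 = (38 + ((1837*(-359) + 218399) + 1118002)) + 571238 = (38 + ((-659483 + 218399) + 1118002)) + 571238 = (38 + (-441084 + 1118002)) + 571238 = (38 + 676918) + 571238 = 676956 + 571238 = 1248194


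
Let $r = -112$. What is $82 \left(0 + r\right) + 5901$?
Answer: $-3283$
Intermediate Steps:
$82 \left(0 + r\right) + 5901 = 82 \left(0 - 112\right) + 5901 = 82 \left(-112\right) + 5901 = -9184 + 5901 = -3283$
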